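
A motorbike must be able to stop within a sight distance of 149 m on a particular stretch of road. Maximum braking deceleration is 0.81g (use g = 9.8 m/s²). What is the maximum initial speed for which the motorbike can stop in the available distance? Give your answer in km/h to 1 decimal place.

a = 0.81 × 9.8 = 7.938 m/s².
v²/(2a) = d ⇒ v = √(2 × 7.938 × 149) = √2365.52 = 48.6366 m/s.
48.6366 m/s × 3.6 = 175.092 km/h.

Maximum speed ≈ 175.1 km/h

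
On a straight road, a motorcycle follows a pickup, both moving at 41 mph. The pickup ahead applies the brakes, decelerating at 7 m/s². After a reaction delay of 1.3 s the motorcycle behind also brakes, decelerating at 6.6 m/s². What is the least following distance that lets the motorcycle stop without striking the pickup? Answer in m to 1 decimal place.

Minimum gap ≈ 25.3 m

41 mph × 0.44704 = 18.3286 m/s.
Leader travels v²/(2a_L) = 335.938 / 14.000 = 23.996 m before stopping.
Follower covers v·t_r = 18.3286 × 1.3 = 23.827 m while reacting, then v²/(2a_F) = 335.938 / 13.200 = 25.450 m while braking, for a total of 23.827 + 25.450 = 49.277 m.
Since a_F ≤ a_L and the follower starts braking later, the follower is never slower than the leader, so the closest approach is when both have stopped.
Minimum gap = 49.277 − 23.996 = 25.281 m.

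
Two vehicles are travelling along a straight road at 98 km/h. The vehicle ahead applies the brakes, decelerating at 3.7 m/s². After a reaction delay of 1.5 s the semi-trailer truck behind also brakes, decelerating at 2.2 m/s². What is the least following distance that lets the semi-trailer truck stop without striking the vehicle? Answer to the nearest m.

Minimum gap ≈ 109 m

98 km/h ÷ 3.6 = 27.2222 m/s.
Leader travels v²/(2a_L) = 741.048 / 7.400 = 100.142 m before stopping.
Follower covers v·t_r = 27.2222 × 1.5 = 40.833 m while reacting, then v²/(2a_F) = 741.048 / 4.400 = 168.420 m while braking, for a total of 40.833 + 168.420 = 209.253 m.
Since a_F ≤ a_L and the follower starts braking later, the follower is never slower than the leader, so the closest approach is when both have stopped.
Minimum gap = 209.253 − 100.142 = 109.111 m.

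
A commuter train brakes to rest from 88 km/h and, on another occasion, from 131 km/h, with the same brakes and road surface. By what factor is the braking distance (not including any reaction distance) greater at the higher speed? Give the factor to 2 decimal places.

Braking distance d = v²/(2a), so with a fixed, d ∝ v².
Factor = (131/88)² = 1.4886² = 2.2159.

Factor ≈ 2.22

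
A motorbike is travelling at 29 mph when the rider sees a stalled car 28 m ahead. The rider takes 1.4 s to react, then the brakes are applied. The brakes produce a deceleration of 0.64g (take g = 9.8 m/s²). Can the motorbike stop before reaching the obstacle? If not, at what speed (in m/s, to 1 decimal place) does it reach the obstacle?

No — it strikes the obstacle at 6.7 m/s

29 mph × 0.44704 = 12.9642 m/s.
a = 0.64 × 9.8 = 6.272 m/s².
Reaction distance = 12.9642 × 1.4 = 18.150 m.
Braking distance needed to stop: v²/(2a) = 168.070 / 12.544 = 13.398 m, so total needed = 18.150 + 13.398 = 31.548 m > 28 m — it cannot stop.
Distance remaining when braking begins: 28 − 18.150 = 9.850 m.
v² = v₀² − 2a·d = 168.070 − 2 × 6.272 × 9.850 = 44.512 m²/s².
v = √44.512 = 6.672 m/s.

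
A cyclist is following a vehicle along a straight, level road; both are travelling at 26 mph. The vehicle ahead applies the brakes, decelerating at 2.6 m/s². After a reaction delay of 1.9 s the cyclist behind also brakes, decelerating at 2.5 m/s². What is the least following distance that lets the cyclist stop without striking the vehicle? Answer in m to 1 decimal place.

Minimum gap ≈ 23.1 m

26 mph × 0.44704 = 11.6230 m/s.
Leader travels v²/(2a_L) = 135.094 / 5.200 = 25.980 m before stopping.
Follower covers v·t_r = 11.6230 × 1.9 = 22.084 m while reacting, then v²/(2a_F) = 135.094 / 5.000 = 27.019 m while braking, for a total of 22.084 + 27.019 = 49.103 m.
Since a_F ≤ a_L and the follower starts braking later, the follower is never slower than the leader, so the closest approach is when both have stopped.
Minimum gap = 49.103 − 25.980 = 23.123 m.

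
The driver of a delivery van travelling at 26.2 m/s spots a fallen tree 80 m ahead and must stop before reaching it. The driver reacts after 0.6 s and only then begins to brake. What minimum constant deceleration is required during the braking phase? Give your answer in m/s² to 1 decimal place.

Distance covered during reaction = 26.2000 × 0.6 = 15.720 m.
Distance available for braking: 80 − 15.720 = 64.280 m.
v² = 2a·d ⇒ a = v²/(2d) = 26.2000² / (2 × 64.280) = 686.440 / 128.560 = 5.3395 m/s².

Required deceleration ≈ 5.3 m/s²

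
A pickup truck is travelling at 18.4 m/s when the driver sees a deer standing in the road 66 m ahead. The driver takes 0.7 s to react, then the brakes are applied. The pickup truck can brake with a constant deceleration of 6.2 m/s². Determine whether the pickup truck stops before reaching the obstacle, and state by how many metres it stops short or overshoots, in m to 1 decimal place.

Reaction distance = 18.4000 × 0.7 = 12.880 m.
Braking distance = v²/(2a) = 338.560 / 12.400 = 27.303 m.
Total stopping distance = 12.880 + 27.303 = 40.183 m, vs 66 m available — it stops with 66 − 40.183 = 25.817 m to spare.

Yes — it stops 25.8 m short of the obstacle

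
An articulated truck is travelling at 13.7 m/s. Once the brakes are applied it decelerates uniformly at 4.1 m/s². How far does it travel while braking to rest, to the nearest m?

Braking distance = v²/(2a) = 13.7000² / (2 × 4.100) = 187.690 / 8.200 = 22.889 m.

Braking distance ≈ 23 m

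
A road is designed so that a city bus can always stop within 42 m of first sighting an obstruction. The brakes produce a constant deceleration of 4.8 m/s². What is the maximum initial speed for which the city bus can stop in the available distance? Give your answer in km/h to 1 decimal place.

v²/(2a) = d ⇒ v = √(2 × 4.800 × 42) = √403.20 = 20.0798 m/s.
20.0798 m/s × 3.6 = 72.287 km/h.

Maximum speed ≈ 72.3 km/h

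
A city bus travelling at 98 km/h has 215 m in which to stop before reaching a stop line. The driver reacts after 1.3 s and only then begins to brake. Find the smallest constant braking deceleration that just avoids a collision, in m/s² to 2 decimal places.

Required deceleration ≈ 2.06 m/s²

98 km/h ÷ 3.6 = 27.2222 m/s.
Distance covered during reaction = 27.2222 × 1.3 = 35.389 m.
Distance available for braking: 215 − 35.389 = 179.611 m.
v² = 2a·d ⇒ a = v²/(2d) = 27.2222² / (2 × 179.611) = 741.048 / 359.222 = 2.0629 m/s².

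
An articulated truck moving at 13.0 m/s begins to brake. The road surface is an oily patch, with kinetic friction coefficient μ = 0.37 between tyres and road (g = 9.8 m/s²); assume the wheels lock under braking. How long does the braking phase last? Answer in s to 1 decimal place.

a = μg = 0.37 × 9.8 = 3.626 m/s².
Braking time = v/a = 13.0000 / 3.626 = 3.585 s.

Braking time ≈ 3.6 s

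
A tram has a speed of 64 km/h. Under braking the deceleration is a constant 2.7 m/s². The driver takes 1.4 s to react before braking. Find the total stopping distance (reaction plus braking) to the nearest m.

64 km/h ÷ 3.6 = 17.7778 m/s.
Reaction distance = v·t_r = 17.7778 × 1.4 = 24.889 m.
Braking distance = v²/(2a) = 17.7778² / (2 × 2.700) = 316.050 / 5.400 = 58.528 m.
Total = 24.889 + 58.528 = 83.417 m.

Total stopping distance ≈ 83 m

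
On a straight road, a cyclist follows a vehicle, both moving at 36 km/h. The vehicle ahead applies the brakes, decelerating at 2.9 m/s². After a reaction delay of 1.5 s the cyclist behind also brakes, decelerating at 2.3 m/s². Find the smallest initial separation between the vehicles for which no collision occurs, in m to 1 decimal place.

36 km/h ÷ 3.6 = 10.0000 m/s.
Leader travels v²/(2a_L) = 100.000 / 5.800 = 17.241 m before stopping.
Follower covers v·t_r = 10.0000 × 1.5 = 15.000 m while reacting, then v²/(2a_F) = 100.000 / 4.600 = 21.739 m while braking, for a total of 15.000 + 21.739 = 36.739 m.
Since a_F ≤ a_L and the follower starts braking later, the follower is never slower than the leader, so the closest approach is when both have stopped.
Minimum gap = 36.739 − 17.241 = 19.498 m.

Minimum gap ≈ 19.5 m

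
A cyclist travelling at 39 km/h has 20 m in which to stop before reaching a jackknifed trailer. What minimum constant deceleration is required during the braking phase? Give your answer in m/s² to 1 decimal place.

Required deceleration ≈ 2.9 m/s²

39 km/h ÷ 3.6 = 10.8333 m/s.
v² = 2a·d ⇒ a = v²/(2d) = 10.8333² / (2 × 20.000) = 117.360 / 40.000 = 2.9340 m/s².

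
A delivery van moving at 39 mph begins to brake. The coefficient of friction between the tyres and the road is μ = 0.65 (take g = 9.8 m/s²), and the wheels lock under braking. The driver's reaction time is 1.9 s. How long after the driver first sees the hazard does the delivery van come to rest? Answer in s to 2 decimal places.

Total time ≈ 4.64 s

39 mph × 0.44704 = 17.4346 m/s.
a = μg = 0.65 × 9.8 = 6.370 m/s².
Braking time = v/a = 17.4346 / 6.370 = 2.737 s.
Total = 1.9 + 2.737 = 4.637 s.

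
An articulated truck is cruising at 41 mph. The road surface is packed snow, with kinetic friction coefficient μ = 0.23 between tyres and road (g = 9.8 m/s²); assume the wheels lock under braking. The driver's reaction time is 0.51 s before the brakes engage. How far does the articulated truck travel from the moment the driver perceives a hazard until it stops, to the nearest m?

Total stopping distance ≈ 84 m

41 mph × 0.44704 = 18.3286 m/s.
a = μg = 0.23 × 9.8 = 2.254 m/s².
Reaction distance = v·t_r = 18.3286 × 0.51 = 9.348 m.
Braking distance = v²/(2a) = 18.3286² / (2 × 2.254) = 335.938 / 4.508 = 74.520 m.
Total = 9.348 + 74.520 = 83.868 m.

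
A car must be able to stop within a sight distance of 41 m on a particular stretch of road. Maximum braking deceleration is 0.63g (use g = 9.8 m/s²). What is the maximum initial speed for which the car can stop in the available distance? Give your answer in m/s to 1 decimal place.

a = 0.63 × 9.8 = 6.174 m/s².
v²/(2a) = d ⇒ v = √(2 × 6.174 × 41) = √506.27 = 22.5004 m/s.

Maximum speed ≈ 22.5 m/s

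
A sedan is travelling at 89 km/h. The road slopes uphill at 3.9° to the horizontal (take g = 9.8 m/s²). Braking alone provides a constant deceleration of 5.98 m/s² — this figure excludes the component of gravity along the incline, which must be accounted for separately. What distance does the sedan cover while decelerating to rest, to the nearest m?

89 km/h ÷ 3.6 = 24.7222 m/s.
Gravity along the uphill slope adds to the braking deceleration: a_eff = 5.980 + 9.8·sin 3.9° = 5.980 + 0.667 = 6.647 m/s².
Braking distance = v²/(2a) = 24.7222² / (2 × 6.647) = 611.187 / 13.294 = 45.975 m.

Braking distance ≈ 46 m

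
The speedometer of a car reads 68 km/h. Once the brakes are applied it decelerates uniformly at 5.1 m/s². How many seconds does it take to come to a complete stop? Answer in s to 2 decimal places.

Braking time ≈ 3.70 s

68 km/h ÷ 3.6 = 18.8889 m/s.
Braking time = v/a = 18.8889 / 5.100 = 3.704 s.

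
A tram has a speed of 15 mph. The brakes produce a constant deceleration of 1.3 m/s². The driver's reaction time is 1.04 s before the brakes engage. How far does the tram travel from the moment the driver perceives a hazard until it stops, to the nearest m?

15 mph × 0.44704 = 6.7056 m/s.
Reaction distance = v·t_r = 6.7056 × 1.04 = 6.974 m.
Braking distance = v²/(2a) = 6.7056² / (2 × 1.300) = 44.965 / 2.600 = 17.294 m.
Total = 6.974 + 17.294 = 24.268 m.

Total stopping distance ≈ 24 m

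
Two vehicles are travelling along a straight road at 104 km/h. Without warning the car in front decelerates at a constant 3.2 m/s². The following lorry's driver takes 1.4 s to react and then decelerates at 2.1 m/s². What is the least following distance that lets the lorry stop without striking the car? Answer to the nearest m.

Minimum gap ≈ 109 m

104 km/h ÷ 3.6 = 28.8889 m/s.
Leader travels v²/(2a_L) = 834.569 / 6.400 = 130.401 m before stopping.
Follower covers v·t_r = 28.8889 × 1.4 = 40.444 m while reacting, then v²/(2a_F) = 834.569 / 4.200 = 198.707 m while braking, for a total of 40.444 + 198.707 = 239.151 m.
Since a_F ≤ a_L and the follower starts braking later, the follower is never slower than the leader, so the closest approach is when both have stopped.
Minimum gap = 239.151 − 130.401 = 108.750 m.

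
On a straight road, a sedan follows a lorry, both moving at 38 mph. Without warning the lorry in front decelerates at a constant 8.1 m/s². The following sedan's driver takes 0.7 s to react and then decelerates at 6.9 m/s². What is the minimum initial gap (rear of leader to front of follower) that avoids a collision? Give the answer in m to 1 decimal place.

38 mph × 0.44704 = 16.9875 m/s.
Leader travels v²/(2a_L) = 288.575 / 16.200 = 17.813 m before stopping.
Follower covers v·t_r = 16.9875 × 0.7 = 11.891 m while reacting, then v²/(2a_F) = 288.575 / 13.800 = 20.911 m while braking, for a total of 11.891 + 20.911 = 32.802 m.
Since a_F ≤ a_L and the follower starts braking later, the follower is never slower than the leader, so the closest approach is when both have stopped.
Minimum gap = 32.802 − 17.813 = 14.989 m.

Minimum gap ≈ 15.0 m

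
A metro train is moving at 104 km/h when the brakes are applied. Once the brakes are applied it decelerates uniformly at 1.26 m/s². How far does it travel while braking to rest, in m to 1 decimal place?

Braking distance ≈ 331.2 m

104 km/h ÷ 3.6 = 28.8889 m/s.
Braking distance = v²/(2a) = 28.8889² / (2 × 1.260) = 834.569 / 2.520 = 331.178 m.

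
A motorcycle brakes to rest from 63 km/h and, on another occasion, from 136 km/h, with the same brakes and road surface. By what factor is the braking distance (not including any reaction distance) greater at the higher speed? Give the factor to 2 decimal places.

Braking distance d = v²/(2a), so with a fixed, d ∝ v².
Factor = (136/63)² = 2.1587² = 4.6600.

Factor ≈ 4.66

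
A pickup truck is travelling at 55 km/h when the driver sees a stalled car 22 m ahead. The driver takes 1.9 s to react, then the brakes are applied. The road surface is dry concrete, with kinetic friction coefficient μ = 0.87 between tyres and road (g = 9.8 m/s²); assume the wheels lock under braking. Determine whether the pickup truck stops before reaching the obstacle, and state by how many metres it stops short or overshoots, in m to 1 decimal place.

No — it overshoots by 20.7 m

55 km/h ÷ 3.6 = 15.2778 m/s.
a = μg = 0.87 × 9.8 = 8.526 m/s².
Reaction distance = 15.2778 × 1.9 = 29.028 m.
Braking distance = v²/(2a) = 233.411 / 17.052 = 13.688 m.
Total stopping distance = 29.028 + 13.688 = 42.716 m, vs 22 m available — it cannot stop in time and overshoots by 42.716 − 22 = 20.716 m.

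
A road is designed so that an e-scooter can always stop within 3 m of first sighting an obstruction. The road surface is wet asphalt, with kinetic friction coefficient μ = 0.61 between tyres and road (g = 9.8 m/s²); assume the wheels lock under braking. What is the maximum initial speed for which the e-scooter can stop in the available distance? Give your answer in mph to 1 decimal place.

a = μg = 0.61 × 9.8 = 5.978 m/s².
v²/(2a) = d ⇒ v = √(2 × 5.978 × 3) = √35.87 = 5.9892 m/s.
5.9892 m/s ÷ 0.44704 = 13.397 mph.

Maximum speed ≈ 13.4 mph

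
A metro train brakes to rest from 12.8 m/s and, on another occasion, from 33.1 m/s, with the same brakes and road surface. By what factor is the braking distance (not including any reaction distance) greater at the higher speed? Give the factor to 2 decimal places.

Factor ≈ 6.69

Braking distance d = v²/(2a), so with a fixed, d ∝ v².
Factor = (33.1/12.8)² = 2.5859² = 6.6869.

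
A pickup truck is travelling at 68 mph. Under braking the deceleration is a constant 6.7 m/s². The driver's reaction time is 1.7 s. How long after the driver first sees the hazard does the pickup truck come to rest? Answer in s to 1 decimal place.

68 mph × 0.44704 = 30.3987 m/s.
Braking time = v/a = 30.3987 / 6.700 = 4.537 s.
Total = 1.7 + 4.537 = 6.237 s.

Total time ≈ 6.2 s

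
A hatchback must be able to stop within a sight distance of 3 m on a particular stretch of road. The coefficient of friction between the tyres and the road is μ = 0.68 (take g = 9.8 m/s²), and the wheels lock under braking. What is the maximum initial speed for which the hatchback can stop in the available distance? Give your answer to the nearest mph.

Maximum speed ≈ 14 mph

a = μg = 0.68 × 9.8 = 6.664 m/s².
v²/(2a) = d ⇒ v = √(2 × 6.664 × 3) = √39.98 = 6.3230 m/s.
6.3230 m/s ÷ 0.44704 = 14.144 mph.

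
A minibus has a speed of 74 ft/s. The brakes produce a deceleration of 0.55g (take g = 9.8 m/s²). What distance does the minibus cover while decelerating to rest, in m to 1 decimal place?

Braking distance ≈ 47.2 m

74 ft/s × 0.3048 = 22.5552 m/s.
a = 0.55 × 9.8 = 5.390 m/s².
Braking distance = v²/(2a) = 22.5552² / (2 × 5.390) = 508.737 / 10.780 = 47.193 m.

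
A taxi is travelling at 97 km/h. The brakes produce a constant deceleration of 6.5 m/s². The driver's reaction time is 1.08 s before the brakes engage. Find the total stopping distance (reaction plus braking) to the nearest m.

Total stopping distance ≈ 85 m

97 km/h ÷ 3.6 = 26.9444 m/s.
Reaction distance = v·t_r = 26.9444 × 1.08 = 29.100 m.
Braking distance = v²/(2a) = 26.9444² / (2 × 6.500) = 726.001 / 13.000 = 55.846 m.
Total = 29.100 + 55.846 = 84.946 m.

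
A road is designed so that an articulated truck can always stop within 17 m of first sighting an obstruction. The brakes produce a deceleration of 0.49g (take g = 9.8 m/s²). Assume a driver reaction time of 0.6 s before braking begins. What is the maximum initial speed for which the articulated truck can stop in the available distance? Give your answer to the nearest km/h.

a = 0.49 × 9.8 = 4.802 m/s².
Stopping distance: v·t_r + v²/(2a) = 17 with t_r = 0.6 s and a = 4.802 m/s².
So v² + 5.762 v − 163.27 = 0.
Positive root: v = −a·t_r + √((a·t_r)² + 2a·d) = −2.881 + √(8.300 + 163.27) = 10.2175 m/s.
10.2175 m/s × 3.6 = 36.783 km/h.

Maximum speed ≈ 37 km/h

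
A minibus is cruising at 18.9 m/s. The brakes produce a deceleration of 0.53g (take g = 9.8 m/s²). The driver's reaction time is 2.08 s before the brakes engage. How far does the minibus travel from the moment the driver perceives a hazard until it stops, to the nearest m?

Total stopping distance ≈ 74 m

a = 0.53 × 9.8 = 5.194 m/s².
Reaction distance = v·t_r = 18.9000 × 2.08 = 39.312 m.
Braking distance = v²/(2a) = 18.9000² / (2 × 5.194) = 357.210 / 10.388 = 34.387 m.
Total = 39.312 + 34.387 = 73.699 m.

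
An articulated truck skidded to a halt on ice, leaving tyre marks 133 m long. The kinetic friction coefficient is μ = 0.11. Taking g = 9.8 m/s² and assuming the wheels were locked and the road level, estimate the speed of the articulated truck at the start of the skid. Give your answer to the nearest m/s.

Deceleration a = μg = 0.11 × 9.8 = 1.078 m/s².
v = √(2a·d) = √(2 × 1.078 × 133) = √286.748 = 16.9336 m/s.

Initial speed ≈ 17 m/s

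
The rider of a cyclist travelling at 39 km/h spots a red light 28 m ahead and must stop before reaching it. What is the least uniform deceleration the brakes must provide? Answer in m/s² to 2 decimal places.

Required deceleration ≈ 2.10 m/s²

39 km/h ÷ 3.6 = 10.8333 m/s.
v² = 2a·d ⇒ a = v²/(2d) = 10.8333² / (2 × 28.000) = 117.360 / 56.000 = 2.0957 m/s².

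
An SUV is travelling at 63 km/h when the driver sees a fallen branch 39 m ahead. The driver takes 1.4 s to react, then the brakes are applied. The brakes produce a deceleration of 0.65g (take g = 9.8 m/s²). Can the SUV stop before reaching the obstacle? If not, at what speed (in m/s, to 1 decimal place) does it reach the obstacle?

No — it strikes the obstacle at 11.0 m/s

63 km/h ÷ 3.6 = 17.5000 m/s.
a = 0.65 × 9.8 = 6.370 m/s².
Reaction distance = 17.5000 × 1.4 = 24.500 m.
Braking distance needed to stop: v²/(2a) = 306.250 / 12.740 = 24.038 m, so total needed = 24.500 + 24.038 = 48.538 m > 39 m — it cannot stop.
Distance remaining when braking begins: 39 − 24.500 = 14.500 m.
v² = v₀² − 2a·d = 306.250 − 2 × 6.370 × 14.500 = 121.520 m²/s².
v = √121.520 = 11.024 m/s.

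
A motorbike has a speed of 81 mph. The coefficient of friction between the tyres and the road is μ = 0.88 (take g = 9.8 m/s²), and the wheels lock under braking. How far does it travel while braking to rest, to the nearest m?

81 mph × 0.44704 = 36.2102 m/s.
a = μg = 0.88 × 9.8 = 8.624 m/s².
Braking distance = v²/(2a) = 36.2102² / (2 × 8.624) = 1311.179 / 17.248 = 76.019 m.

Braking distance ≈ 76 m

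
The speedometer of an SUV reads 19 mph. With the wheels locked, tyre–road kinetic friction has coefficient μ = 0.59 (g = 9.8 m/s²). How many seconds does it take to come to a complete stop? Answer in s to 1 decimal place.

Braking time ≈ 1.5 s

19 mph × 0.44704 = 8.4938 m/s.
a = μg = 0.59 × 9.8 = 5.782 m/s².
Braking time = v/a = 8.4938 / 5.782 = 1.469 s.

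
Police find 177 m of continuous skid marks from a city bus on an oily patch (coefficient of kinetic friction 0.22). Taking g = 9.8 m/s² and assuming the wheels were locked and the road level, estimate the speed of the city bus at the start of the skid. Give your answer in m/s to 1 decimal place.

Initial speed ≈ 27.6 m/s

Deceleration a = μg = 0.22 × 9.8 = 2.156 m/s².
v = √(2a·d) = √(2 × 2.156 × 177) = √763.224 = 27.6265 m/s.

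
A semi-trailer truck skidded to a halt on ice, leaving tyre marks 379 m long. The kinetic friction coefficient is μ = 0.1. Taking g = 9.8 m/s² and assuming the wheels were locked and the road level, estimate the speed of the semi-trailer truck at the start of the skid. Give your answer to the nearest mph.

Deceleration a = μg = 0.1 × 9.8 = 0.980 m/s².
v = √(2a·d) = √(2 × 0.980 × 379) = √742.840 = 27.2551 m/s.
= 27.2551 ÷ 0.44704 = 60.968 mph.

Initial speed ≈ 61 mph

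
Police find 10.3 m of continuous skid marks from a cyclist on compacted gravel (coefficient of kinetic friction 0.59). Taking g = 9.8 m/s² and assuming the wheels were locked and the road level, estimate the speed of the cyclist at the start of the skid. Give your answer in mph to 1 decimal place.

Initial speed ≈ 24.4 mph

Deceleration a = μg = 0.59 × 9.8 = 5.782 m/s².
v = √(2a·d) = √(2 × 5.782 × 10.3) = √119.109 = 10.9137 m/s.
= 10.9137 ÷ 0.44704 = 24.413 mph.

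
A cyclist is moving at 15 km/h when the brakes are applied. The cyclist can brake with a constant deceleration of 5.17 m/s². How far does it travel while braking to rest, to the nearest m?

Braking distance ≈ 2 m

15 km/h ÷ 3.6 = 4.1667 m/s.
Braking distance = v²/(2a) = 4.1667² / (2 × 5.170) = 17.361 / 10.340 = 1.679 m.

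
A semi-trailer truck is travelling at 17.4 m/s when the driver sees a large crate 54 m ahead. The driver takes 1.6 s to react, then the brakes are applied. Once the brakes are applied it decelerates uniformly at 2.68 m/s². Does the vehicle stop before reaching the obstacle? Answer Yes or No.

Reaction distance = 17.4000 × 1.6 = 27.840 m.
Braking distance = v²/(2a) = 302.760 / 5.360 = 56.485 m.
Total stopping distance = 27.840 + 56.485 = 84.325 m, vs 54 m available — it cannot stop in time and overshoots by 84.325 − 54 = 30.325 m.

No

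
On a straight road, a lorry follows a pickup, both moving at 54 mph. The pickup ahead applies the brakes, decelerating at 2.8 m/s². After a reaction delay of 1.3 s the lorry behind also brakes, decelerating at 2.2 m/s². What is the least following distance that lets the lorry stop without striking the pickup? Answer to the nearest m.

Minimum gap ≈ 60 m

54 mph × 0.44704 = 24.1402 m/s.
Leader travels v²/(2a_L) = 582.749 / 5.600 = 104.062 m before stopping.
Follower covers v·t_r = 24.1402 × 1.3 = 31.382 m while reacting, then v²/(2a_F) = 582.749 / 4.400 = 132.443 m while braking, for a total of 31.382 + 132.443 = 163.825 m.
Since a_F ≤ a_L and the follower starts braking later, the follower is never slower than the leader, so the closest approach is when both have stopped.
Minimum gap = 163.825 − 104.062 = 59.763 m.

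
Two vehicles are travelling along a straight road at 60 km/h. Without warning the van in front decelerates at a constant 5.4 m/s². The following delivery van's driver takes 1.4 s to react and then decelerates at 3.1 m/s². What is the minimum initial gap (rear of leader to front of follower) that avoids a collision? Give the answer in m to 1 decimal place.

Minimum gap ≈ 42.4 m

60 km/h ÷ 3.6 = 16.6667 m/s.
Leader travels v²/(2a_L) = 277.779 / 10.800 = 25.720 m before stopping.
Follower covers v·t_r = 16.6667 × 1.4 = 23.333 m while reacting, then v²/(2a_F) = 277.779 / 6.200 = 44.803 m while braking, for a total of 23.333 + 44.803 = 68.136 m.
Since a_F ≤ a_L and the follower starts braking later, the follower is never slower than the leader, so the closest approach is when both have stopped.
Minimum gap = 68.136 − 25.720 = 42.416 m.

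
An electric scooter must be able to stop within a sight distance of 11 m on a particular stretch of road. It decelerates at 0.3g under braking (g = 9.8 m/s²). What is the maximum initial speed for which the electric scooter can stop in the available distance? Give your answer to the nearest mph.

Maximum speed ≈ 18 mph

a = 0.3 × 9.8 = 2.940 m/s².
v²/(2a) = d ⇒ v = √(2 × 2.940 × 11) = √64.68 = 8.0424 m/s.
8.0424 m/s ÷ 0.44704 = 17.990 mph.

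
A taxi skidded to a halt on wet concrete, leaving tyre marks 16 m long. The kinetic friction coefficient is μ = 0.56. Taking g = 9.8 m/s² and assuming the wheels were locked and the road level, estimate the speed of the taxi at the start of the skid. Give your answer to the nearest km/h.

Deceleration a = μg = 0.56 × 9.8 = 5.488 m/s².
v = √(2a·d) = √(2 × 5.488 × 16) = √175.616 = 13.2520 m/s.
= 13.2520 × 3.6 = 47.707 km/h.

Initial speed ≈ 48 km/h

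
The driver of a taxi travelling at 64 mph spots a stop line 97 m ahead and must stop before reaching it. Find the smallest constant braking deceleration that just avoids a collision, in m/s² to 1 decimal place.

64 mph × 0.44704 = 28.6106 m/s.
v² = 2a·d ⇒ a = v²/(2d) = 28.6106² / (2 × 97.000) = 818.566 / 194.000 = 4.2194 m/s².

Required deceleration ≈ 4.2 m/s²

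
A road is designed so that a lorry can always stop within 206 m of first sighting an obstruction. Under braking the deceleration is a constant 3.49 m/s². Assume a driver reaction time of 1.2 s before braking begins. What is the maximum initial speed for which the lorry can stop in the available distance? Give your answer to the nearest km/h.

Maximum speed ≈ 122 km/h

Stopping distance: v·t_r + v²/(2a) = 206 with t_r = 1.2 s and a = 3.490 m/s².
So v² + 8.376 v − 1437.88 = 0.
Positive root: v = −a·t_r + √((a·t_r)² + 2a·d) = −4.188 + √(17.539 + 1437.88) = 33.9620 m/s.
33.9620 m/s × 3.6 = 122.263 km/h.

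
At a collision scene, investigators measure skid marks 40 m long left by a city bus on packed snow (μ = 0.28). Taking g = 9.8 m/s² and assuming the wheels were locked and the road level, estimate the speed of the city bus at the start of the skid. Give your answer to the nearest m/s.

Initial speed ≈ 15 m/s

Deceleration a = μg = 0.28 × 9.8 = 2.744 m/s².
v = √(2a·d) = √(2 × 2.744 × 40) = √219.520 = 14.8162 m/s.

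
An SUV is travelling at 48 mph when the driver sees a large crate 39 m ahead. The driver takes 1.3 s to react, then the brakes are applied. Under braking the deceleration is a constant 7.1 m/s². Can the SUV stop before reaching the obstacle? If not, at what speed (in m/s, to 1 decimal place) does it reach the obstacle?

No — it strikes the obstacle at 17.4 m/s

48 mph × 0.44704 = 21.4579 m/s.
Reaction distance = 21.4579 × 1.3 = 27.895 m.
Braking distance needed to stop: v²/(2a) = 460.441 / 14.200 = 32.425 m, so total needed = 27.895 + 32.425 = 60.320 m > 39 m — it cannot stop.
Distance remaining when braking begins: 39 − 27.895 = 11.105 m.
v² = v₀² − 2a·d = 460.441 − 2 × 7.100 × 11.105 = 302.750 m²/s².
v = √302.750 = 17.400 m/s.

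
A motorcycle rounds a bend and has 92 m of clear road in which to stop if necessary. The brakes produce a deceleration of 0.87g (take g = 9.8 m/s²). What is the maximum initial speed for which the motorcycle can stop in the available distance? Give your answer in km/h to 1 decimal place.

a = 0.87 × 9.8 = 8.526 m/s².
v²/(2a) = d ⇒ v = √(2 × 8.526 × 92) = √1568.78 = 39.6078 m/s.
39.6078 m/s × 3.6 = 142.588 km/h.

Maximum speed ≈ 142.6 km/h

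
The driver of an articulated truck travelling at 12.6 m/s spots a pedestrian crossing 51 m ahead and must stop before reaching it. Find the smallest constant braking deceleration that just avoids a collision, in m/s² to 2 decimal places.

Required deceleration ≈ 1.56 m/s²

v² = 2a·d ⇒ a = v²/(2d) = 12.6000² / (2 × 51.000) = 158.760 / 102.000 = 1.5565 m/s².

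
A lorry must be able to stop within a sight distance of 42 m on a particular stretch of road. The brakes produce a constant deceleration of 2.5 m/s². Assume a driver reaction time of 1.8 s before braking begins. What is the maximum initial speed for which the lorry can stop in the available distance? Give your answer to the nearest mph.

Maximum speed ≈ 24 mph

Stopping distance: v·t_r + v²/(2a) = 42 with t_r = 1.8 s and a = 2.500 m/s².
So v² + 9.000 v − 210.00 = 0.
Positive root: v = −a·t_r + √((a·t_r)² + 2a·d) = −4.500 + √(20.250 + 210.00) = 10.6740 m/s.
10.6740 m/s ÷ 0.44704 = 23.877 mph.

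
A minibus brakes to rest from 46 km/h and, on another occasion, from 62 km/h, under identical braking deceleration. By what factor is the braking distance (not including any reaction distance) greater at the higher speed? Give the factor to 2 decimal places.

Factor ≈ 1.82

Braking distance d = v²/(2a), so with a fixed, d ∝ v².
Factor = (62/46)² = 1.3478² = 1.8166.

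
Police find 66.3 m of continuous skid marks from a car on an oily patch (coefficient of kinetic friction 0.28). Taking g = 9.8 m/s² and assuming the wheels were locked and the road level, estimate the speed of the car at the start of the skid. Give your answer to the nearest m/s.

Deceleration a = μg = 0.28 × 9.8 = 2.744 m/s².
v = √(2a·d) = √(2 × 2.744 × 66.3) = √363.854 = 19.0750 m/s.

Initial speed ≈ 19 m/s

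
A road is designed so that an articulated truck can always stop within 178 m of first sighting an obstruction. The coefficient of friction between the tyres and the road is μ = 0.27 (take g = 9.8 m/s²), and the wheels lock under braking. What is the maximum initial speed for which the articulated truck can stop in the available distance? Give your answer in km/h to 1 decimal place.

a = μg = 0.27 × 9.8 = 2.646 m/s².
v²/(2a) = d ⇒ v = √(2 × 2.646 × 178) = √941.98 = 30.6917 m/s.
30.6917 m/s × 3.6 = 110.490 km/h.

Maximum speed ≈ 110.5 km/h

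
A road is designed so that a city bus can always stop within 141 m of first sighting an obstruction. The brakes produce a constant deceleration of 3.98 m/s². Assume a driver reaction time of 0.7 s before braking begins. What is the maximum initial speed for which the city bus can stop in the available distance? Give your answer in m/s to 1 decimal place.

Stopping distance: v·t_r + v²/(2a) = 141 with t_r = 0.7 s and a = 3.980 m/s².
So v² + 5.572 v − 1122.36 = 0.
Positive root: v = −a·t_r + √((a·t_r)² + 2a·d) = −2.786 + √(7.762 + 1122.36) = 30.8313 m/s.

Maximum speed ≈ 30.8 m/s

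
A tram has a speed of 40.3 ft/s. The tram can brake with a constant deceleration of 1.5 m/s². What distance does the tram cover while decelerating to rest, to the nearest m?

Braking distance ≈ 50 m

40.3 ft/s × 0.3048 = 12.2834 m/s.
Braking distance = v²/(2a) = 12.2834² / (2 × 1.500) = 150.882 / 3.000 = 50.294 m.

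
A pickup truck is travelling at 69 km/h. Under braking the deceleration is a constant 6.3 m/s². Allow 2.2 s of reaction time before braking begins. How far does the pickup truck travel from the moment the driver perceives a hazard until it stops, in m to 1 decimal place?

Total stopping distance ≈ 71.3 m

69 km/h ÷ 3.6 = 19.1667 m/s.
Reaction distance = v·t_r = 19.1667 × 2.2 = 42.167 m.
Braking distance = v²/(2a) = 19.1667² / (2 × 6.300) = 367.362 / 12.600 = 29.156 m.
Total = 42.167 + 29.156 = 71.323 m.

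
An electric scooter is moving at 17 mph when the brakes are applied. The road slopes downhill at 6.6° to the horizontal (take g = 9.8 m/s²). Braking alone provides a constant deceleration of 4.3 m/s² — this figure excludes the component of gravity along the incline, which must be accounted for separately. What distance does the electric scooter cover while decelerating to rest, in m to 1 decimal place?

Braking distance ≈ 9.1 m

17 mph × 0.44704 = 7.5997 m/s.
Gravity along the downhill slope reduces the braking deceleration: a_eff = 4.300 − 9.8·sin 6.6° = 4.300 − 1.126 = 3.174 m/s².
Braking distance = v²/(2a) = 7.5997² / (2 × 3.174) = 57.755 / 6.348 = 9.098 m.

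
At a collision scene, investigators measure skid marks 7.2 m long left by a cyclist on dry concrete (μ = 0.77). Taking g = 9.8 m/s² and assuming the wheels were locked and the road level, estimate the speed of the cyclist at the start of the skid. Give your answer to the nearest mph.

Deceleration a = μg = 0.77 × 9.8 = 7.546 m/s².
v = √(2a·d) = √(2 × 7.546 × 7.2) = √108.662 = 10.4241 m/s.
= 10.4241 ÷ 0.44704 = 23.318 mph.

Initial speed ≈ 23 mph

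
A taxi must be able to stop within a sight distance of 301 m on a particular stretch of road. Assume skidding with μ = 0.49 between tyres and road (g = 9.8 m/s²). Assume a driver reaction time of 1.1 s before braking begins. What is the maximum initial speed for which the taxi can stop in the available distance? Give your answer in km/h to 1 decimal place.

Maximum speed ≈ 175.5 km/h

a = μg = 0.49 × 9.8 = 4.802 m/s².
Stopping distance: v·t_r + v²/(2a) = 301 with t_r = 1.1 s and a = 4.802 m/s².
So v² + 10.564 v − 2890.80 = 0.
Positive root: v = −a·t_r + √((a·t_r)² + 2a·d) = −5.282 + √(27.900 + 2890.80) = 48.7430 m/s.
48.7430 m/s × 3.6 = 175.475 km/h.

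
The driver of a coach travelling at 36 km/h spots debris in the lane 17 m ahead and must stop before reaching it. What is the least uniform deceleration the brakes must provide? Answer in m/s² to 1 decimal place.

Required deceleration ≈ 2.9 m/s²

36 km/h ÷ 3.6 = 10.0000 m/s.
v² = 2a·d ⇒ a = v²/(2d) = 10.0000² / (2 × 17.000) = 100.000 / 34.000 = 2.9412 m/s².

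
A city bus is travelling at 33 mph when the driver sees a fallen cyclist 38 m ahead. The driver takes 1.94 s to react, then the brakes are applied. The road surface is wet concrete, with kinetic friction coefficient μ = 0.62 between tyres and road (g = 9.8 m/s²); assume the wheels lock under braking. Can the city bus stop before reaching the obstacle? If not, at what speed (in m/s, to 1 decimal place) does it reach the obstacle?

No — it strikes the obstacle at 10.2 m/s

33 mph × 0.44704 = 14.7523 m/s.
a = μg = 0.62 × 9.8 = 6.076 m/s².
Reaction distance = 14.7523 × 1.94 = 28.619 m.
Braking distance needed to stop: v²/(2a) = 217.630 / 12.152 = 17.909 m, so total needed = 28.619 + 17.909 = 46.528 m > 38 m — it cannot stop.
Distance remaining when braking begins: 38 − 28.619 = 9.381 m.
v² = v₀² − 2a·d = 217.630 − 2 × 6.076 × 9.381 = 103.632 m²/s².
v = √103.632 = 10.180 m/s.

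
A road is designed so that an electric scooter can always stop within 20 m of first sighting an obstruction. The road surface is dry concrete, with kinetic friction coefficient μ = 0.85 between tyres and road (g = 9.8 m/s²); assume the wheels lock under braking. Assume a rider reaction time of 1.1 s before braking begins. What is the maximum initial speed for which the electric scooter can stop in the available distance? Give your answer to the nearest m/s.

Maximum speed ≈ 11 m/s

a = μg = 0.85 × 9.8 = 8.330 m/s².
Stopping distance: v·t_r + v²/(2a) = 20 with t_r = 1.1 s and a = 8.330 m/s².
So v² + 18.326 v − 333.20 = 0.
Positive root: v = −a·t_r + √((a·t_r)² + 2a·d) = −9.163 + √(83.961 + 333.20) = 11.2615 m/s.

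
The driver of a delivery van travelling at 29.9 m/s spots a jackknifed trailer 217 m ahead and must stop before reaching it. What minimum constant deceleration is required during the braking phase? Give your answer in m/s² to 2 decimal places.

v² = 2a·d ⇒ a = v²/(2d) = 29.9000² / (2 × 217.000) = 894.010 / 434.000 = 2.0599 m/s².

Required deceleration ≈ 2.06 m/s²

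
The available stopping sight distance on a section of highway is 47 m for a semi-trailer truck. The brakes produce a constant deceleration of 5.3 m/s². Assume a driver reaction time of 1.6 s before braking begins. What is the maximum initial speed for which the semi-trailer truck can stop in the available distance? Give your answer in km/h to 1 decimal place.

Maximum speed ≈ 55.4 km/h

Stopping distance: v·t_r + v²/(2a) = 47 with t_r = 1.6 s and a = 5.300 m/s².
So v² + 16.960 v − 498.20 = 0.
Positive root: v = −a·t_r + √((a·t_r)² + 2a·d) = −8.480 + √(71.910 + 498.20) = 15.3970 m/s.
15.3970 m/s × 3.6 = 55.429 km/h.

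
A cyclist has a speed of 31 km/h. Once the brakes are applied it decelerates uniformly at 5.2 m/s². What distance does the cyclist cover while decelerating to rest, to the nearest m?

Braking distance ≈ 7 m

31 km/h ÷ 3.6 = 8.6111 m/s.
Braking distance = v²/(2a) = 8.6111² / (2 × 5.200) = 74.151 / 10.400 = 7.130 m.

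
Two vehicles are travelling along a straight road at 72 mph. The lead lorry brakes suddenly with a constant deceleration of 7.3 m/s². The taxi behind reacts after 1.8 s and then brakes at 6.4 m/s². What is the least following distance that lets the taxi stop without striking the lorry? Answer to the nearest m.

72 mph × 0.44704 = 32.1869 m/s.
Leader travels v²/(2a_L) = 1035.997 / 14.600 = 70.959 m before stopping.
Follower covers v·t_r = 32.1869 × 1.8 = 57.936 m while reacting, then v²/(2a_F) = 1035.997 / 12.800 = 80.937 m while braking, for a total of 57.936 + 80.937 = 138.873 m.
Since a_F ≤ a_L and the follower starts braking later, the follower is never slower than the leader, so the closest approach is when both have stopped.
Minimum gap = 138.873 − 70.959 = 67.914 m.

Minimum gap ≈ 68 m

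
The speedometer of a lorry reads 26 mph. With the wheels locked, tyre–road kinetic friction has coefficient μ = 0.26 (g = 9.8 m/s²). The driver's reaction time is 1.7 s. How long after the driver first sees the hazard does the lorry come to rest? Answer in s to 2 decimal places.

Total time ≈ 6.26 s

26 mph × 0.44704 = 11.6230 m/s.
a = μg = 0.26 × 9.8 = 2.548 m/s².
Braking time = v/a = 11.6230 / 2.548 = 4.562 s.
Total = 1.7 + 4.562 = 6.262 s.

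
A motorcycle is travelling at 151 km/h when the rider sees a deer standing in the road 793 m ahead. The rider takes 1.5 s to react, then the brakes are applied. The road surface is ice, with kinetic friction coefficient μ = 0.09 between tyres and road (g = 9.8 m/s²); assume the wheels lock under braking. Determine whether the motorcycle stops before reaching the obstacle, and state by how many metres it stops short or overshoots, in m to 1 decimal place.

No — it overshoots by 267.3 m

151 km/h ÷ 3.6 = 41.9444 m/s.
a = μg = 0.09 × 9.8 = 0.882 m/s².
Reaction distance = 41.9444 × 1.5 = 62.917 m.
Braking distance = v²/(2a) = 1759.333 / 1.764 = 997.354 m.
Total stopping distance = 62.917 + 997.354 = 1060.271 m, vs 793 m available — it cannot stop in time and overshoots by 1060.271 − 793 = 267.271 m.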